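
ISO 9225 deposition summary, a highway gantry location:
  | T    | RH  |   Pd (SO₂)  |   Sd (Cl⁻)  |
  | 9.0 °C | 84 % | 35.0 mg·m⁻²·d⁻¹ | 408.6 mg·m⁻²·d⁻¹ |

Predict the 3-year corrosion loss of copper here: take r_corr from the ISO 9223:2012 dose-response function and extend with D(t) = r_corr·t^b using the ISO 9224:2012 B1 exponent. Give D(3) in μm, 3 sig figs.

copper: temperature factor f = +0.126·(-1.0) = -0.1260
  sulphur-dioxide contribution → 1.673 μm/a
  chloride contribution → 1.662 μm/a
  total first-year rate 3.334 μm/a
Long-term exponent b (ISO 9224 Table 2, B1) = 0.667
  D(3) = 3.334 × 3^0.667 = 3.334 × 2.081 = 6.938 μm

D(3) = 6.94 μm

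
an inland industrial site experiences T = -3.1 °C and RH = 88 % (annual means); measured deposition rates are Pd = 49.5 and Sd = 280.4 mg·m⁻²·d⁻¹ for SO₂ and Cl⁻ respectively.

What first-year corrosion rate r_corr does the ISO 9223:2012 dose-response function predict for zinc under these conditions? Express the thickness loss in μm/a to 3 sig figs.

r_corr = 3.18 μm/a

zinc: T≤10 °C ⇒ hinge +0.038·(-3.1−10) = -0.4978
  SO₂ term: 0.0129·49.5^0.44·exp(0.046·88-0.4978) = 2.501
  Sd branch = 0.0175·Sd^0.57·e^(0.008·RH+0.085·T) = 0.6754 μm/a
  r_corr = 2.501 + 0.6754 = 3.176 μm/a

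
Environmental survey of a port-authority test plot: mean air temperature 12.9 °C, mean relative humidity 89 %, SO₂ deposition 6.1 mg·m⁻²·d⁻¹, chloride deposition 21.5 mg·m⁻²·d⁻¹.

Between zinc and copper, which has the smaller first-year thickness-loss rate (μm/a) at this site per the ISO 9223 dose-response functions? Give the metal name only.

zinc: f(T) = -0.071·(T−10) [T>10 °C] = -0.2059
  sulphur-dioxide contribution → 1.395 μm/a
  chloride contribution → 0.6137 μm/a
  total first-year rate 2.009 μm/a
copper: f(T) = -0.080·(T−10) [T>10 °C] = -0.2320
  sulphur-dioxide contribution → 1.283 μm/a
  chloride contribution → 1.088 μm/a
  total first-year rate 2.371 μm/a
Ordering by μm/a: copper (2.37) > zinc (2.01)

zinc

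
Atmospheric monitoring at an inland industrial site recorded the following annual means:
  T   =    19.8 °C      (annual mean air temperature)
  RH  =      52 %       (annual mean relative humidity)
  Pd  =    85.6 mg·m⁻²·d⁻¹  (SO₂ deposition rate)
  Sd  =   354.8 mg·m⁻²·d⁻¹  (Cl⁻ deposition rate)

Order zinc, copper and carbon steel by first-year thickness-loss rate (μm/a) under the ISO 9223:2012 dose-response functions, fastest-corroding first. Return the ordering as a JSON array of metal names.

["carbon steel", "zinc", "copper"]

zinc: temperature factor f = -0.071·(9.8) = -0.6958
  sulphur-dioxide contribution → 0.4983 μm/a
  chloride contribution → 4.056 μm/a
  ⇒ r_corr(zinc) = 4.554 μm/a
copper: T>10 °C ⇒ hinge -0.080·(19.8−10) = -0.7840
  sulphur-dioxide contribution → 0.1654 μm/a
  chloride contribution → 0.8582 μm/a
  total first-year rate 1.024 μm/a
carbon steel: f(T) = -0.054·(T−10) [T>10 °C] = -0.5292
  sulphur-dioxide contribution → 29.83 μm/a
  chloride contribution → 47.73 μm/a
  total first-year rate 77.56 μm/a
Ordering by μm/a: carbon steel (77.6) > zinc (4.55) > copper (1.02)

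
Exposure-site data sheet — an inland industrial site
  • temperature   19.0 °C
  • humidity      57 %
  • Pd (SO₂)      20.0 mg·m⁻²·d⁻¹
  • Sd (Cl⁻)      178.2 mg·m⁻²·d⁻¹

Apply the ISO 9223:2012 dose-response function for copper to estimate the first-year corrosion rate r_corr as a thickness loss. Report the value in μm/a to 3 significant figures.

r_corr = 0.983 μm/a

copper: temperature factor f = -0.080·(9.0) = -0.7200
  SO₂ term: 0.0053·20.0^0.26·exp(0.059·57-0.7200) = 0.1623
  Cl⁻ term: 0.01025·178.2^0.27·exp(0.036·57+0.049·19.0) = 0.8203
  sum: 0.1623 + 0.8203 → r_corr = 0.9826 μm/a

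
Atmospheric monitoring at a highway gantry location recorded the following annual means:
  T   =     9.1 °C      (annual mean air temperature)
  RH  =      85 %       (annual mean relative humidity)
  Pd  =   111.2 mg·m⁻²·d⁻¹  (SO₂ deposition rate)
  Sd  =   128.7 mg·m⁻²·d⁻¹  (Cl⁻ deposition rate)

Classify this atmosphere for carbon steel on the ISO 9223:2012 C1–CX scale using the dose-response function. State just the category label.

C5

carbon steel: temperature factor f = +0.150·(-0.9) = -0.1350
  Pd branch = 1.77·Pd^0.52·e^(0.02·RH+f) = 98.09 μm/a
  Sd branch = 0.102·Sd^0.62·e^(0.033·RH+0.04·T) = 49.3 μm/a
  r_corr = 98.09 + 49.3 = 147.4 μm/a
ISO 9223 Table 2 (carbon steel): 80 < 147 ≤ 200 μm/a ⇒ C5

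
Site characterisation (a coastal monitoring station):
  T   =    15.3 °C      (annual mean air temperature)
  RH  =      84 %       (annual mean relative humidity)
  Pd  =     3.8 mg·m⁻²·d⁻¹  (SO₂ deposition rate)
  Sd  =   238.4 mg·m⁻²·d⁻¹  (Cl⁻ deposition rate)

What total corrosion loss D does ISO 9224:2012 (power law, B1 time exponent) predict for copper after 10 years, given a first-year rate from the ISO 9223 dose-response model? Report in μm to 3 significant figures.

copper: f(T) = -0.080·(T−10) [T>10 °C] = -0.4240
  Pd branch = 0.0053·Pd^0.26·e^(0.059·RH+f) = 0.697 μm/a
  Sd branch = 0.01025·Sd^0.27·e^(0.036·RH+0.049·T) = 1.957 μm/a
  sum: 0.697 + 1.957 → r_corr = 2.654 μm/a
Long-term exponent b (ISO 9224 Table 2, B1) = 0.667
  D(10) = 2.654 × 10^0.667 = 2.654 × 4.645 = 12.33 μm

D(10) = 12.3 μm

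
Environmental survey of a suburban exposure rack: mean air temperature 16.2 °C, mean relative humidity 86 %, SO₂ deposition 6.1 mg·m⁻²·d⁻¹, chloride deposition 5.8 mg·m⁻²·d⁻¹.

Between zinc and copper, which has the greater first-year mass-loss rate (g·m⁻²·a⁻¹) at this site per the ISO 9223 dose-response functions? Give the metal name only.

copper

zinc: T>10 °C ⇒ hinge -0.071·(16.2−10) = -0.4402
  sulphur-dioxide contribution → 0.9617 μm/a
  chloride contribution → 0.3758 μm/a
  ⇒ r_corr(zinc) = 1.338 μm/a
  mass loss = 1.338 μm/a × 7.14 g/cm³ = 9.55 g·m⁻²·a⁻¹
copper: f(T) = -0.080·(T−10) [T>10 °C] = -0.4960
  sulphur-dioxide contribution → 0.8254 μm/a
  chloride contribution → 0.8057 μm/a
  ⇒ r_corr(copper) = 1.631 μm/a
  mass loss = 1.631 μm/a × 8.96 g/cm³ = 14.61 g·m⁻²·a⁻¹
Ordering by g·m⁻²·a⁻¹: copper (14.6) > zinc (9.55)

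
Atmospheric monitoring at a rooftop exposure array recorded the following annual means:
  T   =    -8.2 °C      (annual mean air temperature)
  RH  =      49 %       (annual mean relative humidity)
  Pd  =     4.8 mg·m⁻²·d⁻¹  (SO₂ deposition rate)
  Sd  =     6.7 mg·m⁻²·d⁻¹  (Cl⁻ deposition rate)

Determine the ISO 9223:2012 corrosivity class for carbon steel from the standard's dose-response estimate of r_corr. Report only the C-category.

carbon steel: T≤10 °C ⇒ hinge +0.150·(-8.2−10) = -2.7300
  sulphur-dioxide contribution → 0.6953 μm/a
  chloride contribution → 1.204 μm/a
  ⇒ r_corr(carbon steel) = 1.899 μm/a
1.9 μm/a falls in (1.3, 25] for carbon steel → category C2

C2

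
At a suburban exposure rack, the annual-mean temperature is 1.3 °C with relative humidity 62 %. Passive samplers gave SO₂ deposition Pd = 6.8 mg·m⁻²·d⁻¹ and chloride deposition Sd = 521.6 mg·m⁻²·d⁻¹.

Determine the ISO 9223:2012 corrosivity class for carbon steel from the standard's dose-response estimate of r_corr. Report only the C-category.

C3

carbon steel: temperature factor f = +0.150·(-8.7) = -1.3050
  sulphur-dioxide contribution → 4.494 μm/a
  chloride contribution → 40.23 μm/a
  total first-year rate 44.72 μm/a
ISO 9223 Table 2 (carbon steel): 25 < 44.7 ≤ 50 μm/a ⇒ C3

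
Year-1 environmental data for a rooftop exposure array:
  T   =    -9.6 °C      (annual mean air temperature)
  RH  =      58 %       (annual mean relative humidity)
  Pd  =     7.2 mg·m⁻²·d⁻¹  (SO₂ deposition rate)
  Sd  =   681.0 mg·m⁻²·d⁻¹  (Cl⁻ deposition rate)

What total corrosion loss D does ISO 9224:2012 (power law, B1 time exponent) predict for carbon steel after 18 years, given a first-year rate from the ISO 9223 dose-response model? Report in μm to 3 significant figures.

D(18) = 126 μm

carbon steel: T≤10 °C ⇒ hinge +0.150·(-9.6−10) = -2.9400
  sulphur-dioxide contribution → 0.8332 μm/a
  chloride contribution → 26.89 μm/a
  ⇒ r_corr(carbon steel) = 27.73 μm/a
Power-law: D(18) = r_corr · 18^0.523
  D(18) = 27.73 × 18^0.523 = 27.73 × 4.534 = 125.7 μm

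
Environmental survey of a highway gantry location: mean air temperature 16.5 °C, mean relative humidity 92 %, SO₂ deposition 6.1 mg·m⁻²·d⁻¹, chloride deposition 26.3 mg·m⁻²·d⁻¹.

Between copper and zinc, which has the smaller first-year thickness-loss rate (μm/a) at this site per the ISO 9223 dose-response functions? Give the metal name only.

zinc

copper: T>10 °C ⇒ hinge -0.080·(16.5−10) = -0.5200
  sulphur-dioxide contribution → 1.148 μm/a
  chloride contribution → 1.526 μm/a
  ⇒ r_corr(copper) = 2.674 μm/a
zinc: T>10 °C ⇒ hinge -0.071·(16.5−10) = -0.4615
  sulphur-dioxide contribution → 1.241 μm/a
  chloride contribution → 0.9575 μm/a
  total first-year rate 2.198 μm/a
Ordering by μm/a: copper (2.67) > zinc (2.2)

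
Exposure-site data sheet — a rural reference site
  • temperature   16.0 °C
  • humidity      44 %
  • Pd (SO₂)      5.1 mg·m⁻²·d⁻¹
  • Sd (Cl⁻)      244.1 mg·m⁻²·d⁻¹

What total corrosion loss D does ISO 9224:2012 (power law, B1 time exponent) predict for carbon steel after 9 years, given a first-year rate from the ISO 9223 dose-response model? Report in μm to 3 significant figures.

D(9) = 102 μm

carbon steel: f(T) = -0.054·(T−10) [T>10 °C] = -0.3240
  Pd branch = 1.77·Pd^0.52·e^(0.02·RH+f) = 7.201 μm/a
  Sd branch = 0.102·Sd^0.62·e^(0.033·RH+0.04·T) = 24.97 μm/a
  r_corr = 7.201 + 24.97 = 32.17 μm/a
Power-law: D(9) = r_corr · 9^0.523
  D(9) = 32.17 × 9^0.523 = 32.17 × 3.156 = 101.5 μm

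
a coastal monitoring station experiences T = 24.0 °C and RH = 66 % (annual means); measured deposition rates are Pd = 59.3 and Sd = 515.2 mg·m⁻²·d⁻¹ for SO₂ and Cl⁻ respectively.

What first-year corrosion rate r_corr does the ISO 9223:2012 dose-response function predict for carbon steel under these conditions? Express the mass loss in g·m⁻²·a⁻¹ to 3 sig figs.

r_corr = 1.09e+03 g·m⁻²·a⁻¹

carbon steel: f(T) = -0.054·(T−10) [T>10 °C] = -0.7560
  Pd branch = 1.77·Pd^0.52·e^(0.02·RH+f) = 26 μm/a
  Sd branch = 0.102·Sd^0.62·e^(0.033·RH+0.04·T) = 112.9 μm/a
  r_corr = 26 + 112.9 = 138.9 μm/a
Convert to mass loss: 138.9 μm/a × 7.85 g/cm³ = 1091 g·m⁻²·a⁻¹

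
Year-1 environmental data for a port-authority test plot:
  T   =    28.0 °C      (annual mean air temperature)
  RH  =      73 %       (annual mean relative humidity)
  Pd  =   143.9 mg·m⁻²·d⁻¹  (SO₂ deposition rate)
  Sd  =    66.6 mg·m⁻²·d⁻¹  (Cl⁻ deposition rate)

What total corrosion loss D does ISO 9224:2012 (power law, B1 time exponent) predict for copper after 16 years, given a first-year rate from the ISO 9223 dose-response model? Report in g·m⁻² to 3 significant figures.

copper: temperature factor f = -0.080·(18.0) = -1.4400
  sulphur-dioxide contribution → 0.3392 μm/a
  chloride contribution → 1.739 μm/a
  ⇒ r_corr(copper) = 2.078 μm/a
ISO 9224: D(t) = r_corr · t^b with b = 0.667 (copper, B1)
  D(16) = 2.078 × 16^0.667 = 2.078 × 6.355 = 13.21 μm
  Mass loss = 13.21 μm × 8.96 g/cm³ = 118.3 g·m⁻²

D(16) = 118 g·m⁻²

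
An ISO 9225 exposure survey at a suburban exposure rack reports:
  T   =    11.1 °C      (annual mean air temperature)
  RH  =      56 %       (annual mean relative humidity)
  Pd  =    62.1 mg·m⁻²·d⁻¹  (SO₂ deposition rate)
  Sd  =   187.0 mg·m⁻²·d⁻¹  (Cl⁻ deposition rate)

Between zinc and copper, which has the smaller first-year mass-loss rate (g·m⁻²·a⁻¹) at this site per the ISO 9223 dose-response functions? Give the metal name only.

copper

zinc: f(T) = -0.071·(T−10) [T>10 °C] = -0.0781
  Pd branch = 0.0129·Pd^0.44·e^(0.046·RH+f) = 0.9647 μm/a
  Sd branch = 0.0175·Sd^0.57·e^(0.008·RH+0.085·T) = 1.388 μm/a
  r_corr = 0.9647 + 1.388 = 2.352 μm/a
  mass loss = 2.352 μm/a × 7.14 g/cm³ = 16.8 g·m⁻²·a⁻¹
copper: T>10 °C ⇒ hinge -0.080·(11.1−10) = -0.0880
  SO₂ term: 0.0053·62.1^0.26·exp(0.059·56-0.0880) = 0.3865
  Cl⁻ term: 0.01025·187.0^0.27·exp(0.036·56+0.049·11.1) = 0.5443
  sum: 0.3865 + 0.5443 → r_corr = 0.9309 μm/a
  mass loss = 0.9309 μm/a × 8.96 g/cm³ = 8.341 g·m⁻²·a⁻¹
Ordering by g·m⁻²·a⁻¹: zinc (16.8) > copper (8.34)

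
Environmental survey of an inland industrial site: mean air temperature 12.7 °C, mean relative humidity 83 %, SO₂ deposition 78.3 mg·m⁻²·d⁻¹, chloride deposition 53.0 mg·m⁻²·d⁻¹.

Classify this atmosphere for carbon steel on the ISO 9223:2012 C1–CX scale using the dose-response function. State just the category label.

carbon steel: f(T) = -0.054·(T−10) [T>10 °C] = -0.1458
  SO₂ term: 1.77·78.3^0.52·exp(0.02·83-0.1458) = 77.69
  Sd branch = 0.102·Sd^0.62·e^(0.033·RH+0.04·T) = 30.75 μm/a
  sum: 77.69 + 30.75 → r_corr = 108.4 μm/a
ISO 9223 Table 2 (carbon steel): 80 < 108 ≤ 200 μm/a ⇒ C5

C5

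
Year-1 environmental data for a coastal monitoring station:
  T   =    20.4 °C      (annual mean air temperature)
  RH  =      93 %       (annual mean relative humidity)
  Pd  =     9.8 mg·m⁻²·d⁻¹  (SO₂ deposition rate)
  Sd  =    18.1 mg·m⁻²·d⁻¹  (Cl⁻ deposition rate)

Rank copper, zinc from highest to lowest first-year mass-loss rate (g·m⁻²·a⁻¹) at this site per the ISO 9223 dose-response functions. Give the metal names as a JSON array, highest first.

copper: T>10 °C ⇒ hinge -0.080·(20.4−10) = -0.8320
  sulphur-dioxide contribution → 1.008 μm/a
  chloride contribution → 1.732 μm/a
  total first-year rate 2.74 μm/a
  mass loss = 2.74 μm/a × 8.96 g/cm³ = 24.55 g·m⁻²·a⁻¹
zinc: T>10 °C ⇒ hinge -0.071·(20.4−10) = -0.7384
  sulphur-dioxide contribution → 1.213 μm/a
  chloride contribution → 1.087 μm/a
  total first-year rate 2.3 μm/a
  mass loss = 2.3 μm/a × 7.14 g/cm³ = 16.42 g·m⁻²·a⁻¹
Ordering by g·m⁻²·a⁻¹: copper (24.6) > zinc (16.4)

["copper", "zinc"]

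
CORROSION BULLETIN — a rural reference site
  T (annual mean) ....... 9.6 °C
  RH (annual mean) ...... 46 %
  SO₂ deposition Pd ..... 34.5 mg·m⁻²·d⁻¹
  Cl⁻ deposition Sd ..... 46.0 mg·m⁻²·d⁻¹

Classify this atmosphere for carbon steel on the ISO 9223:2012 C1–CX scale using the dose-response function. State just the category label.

C3

carbon steel: temperature factor f = +0.150·(-0.4) = -0.0600
  SO₂ term: 1.77·34.5^0.52·exp(0.02·46-0.0600) = 26.37
  Sd branch = 0.102·Sd^0.62·e^(0.033·RH+0.04·T) = 7.337 μm/a
  sum: 26.37 + 7.337 → r_corr = 33.71 μm/a
Category bounds: 25…50 μm/a bracket r_corr ⇒ C3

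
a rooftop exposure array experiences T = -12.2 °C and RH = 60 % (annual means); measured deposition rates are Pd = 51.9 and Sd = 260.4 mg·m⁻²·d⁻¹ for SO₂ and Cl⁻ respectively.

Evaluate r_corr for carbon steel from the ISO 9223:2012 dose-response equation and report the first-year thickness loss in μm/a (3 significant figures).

r_corr = 15.9 μm/a

carbon steel: temperature factor f = +0.150·(-22.2) = -3.3300
  sulphur-dioxide contribution → 1.64 μm/a
  chloride contribution → 14.26 μm/a
  total first-year rate 15.9 μm/a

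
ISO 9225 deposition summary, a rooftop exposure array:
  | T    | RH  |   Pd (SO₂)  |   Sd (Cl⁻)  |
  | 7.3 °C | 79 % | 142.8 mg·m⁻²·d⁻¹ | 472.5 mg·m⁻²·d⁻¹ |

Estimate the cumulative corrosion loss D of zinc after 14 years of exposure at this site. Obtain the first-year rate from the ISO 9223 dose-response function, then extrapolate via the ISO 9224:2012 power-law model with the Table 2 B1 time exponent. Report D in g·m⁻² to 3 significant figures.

zinc: f(T) = +0.038·(T−10) [T≤10 °C] = -0.1026
  sulphur-dioxide contribution → 3.911 μm/a
  chloride contribution → 2.048 μm/a
  ⇒ r_corr(zinc) = 5.96 μm/a
Long-term exponent b (ISO 9224 Table 2, B1) = 0.813
  D(14) = 5.96 × 14^0.813 = 5.96 × 8.547 = 50.94 μm
  Mass loss = 50.94 μm × 7.14 g/cm³ = 363.7 g·m⁻²

D(14) = 364 g·m⁻²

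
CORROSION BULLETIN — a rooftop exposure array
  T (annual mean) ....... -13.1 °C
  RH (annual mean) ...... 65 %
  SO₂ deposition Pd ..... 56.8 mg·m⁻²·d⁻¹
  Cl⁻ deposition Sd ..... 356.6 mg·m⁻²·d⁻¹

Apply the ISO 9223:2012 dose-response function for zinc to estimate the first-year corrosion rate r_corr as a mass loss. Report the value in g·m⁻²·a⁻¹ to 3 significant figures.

r_corr = 6.47 g·m⁻²·a⁻¹

zinc: T≤10 °C ⇒ hinge +0.038·(-13.1−10) = -0.8778
  Pd branch = 0.0129·Pd^0.44·e^(0.046·RH+f) = 0.6307 μm/a
  Sd branch = 0.0175·Sd^0.57·e^(0.008·RH+0.085·T) = 0.2754 μm/a
  sum: 0.6307 + 0.2754 → r_corr = 0.9061 μm/a
Convert to mass loss: 0.9061 μm/a × 7.14 g/cm³ = 6.47 g·m⁻²·a⁻¹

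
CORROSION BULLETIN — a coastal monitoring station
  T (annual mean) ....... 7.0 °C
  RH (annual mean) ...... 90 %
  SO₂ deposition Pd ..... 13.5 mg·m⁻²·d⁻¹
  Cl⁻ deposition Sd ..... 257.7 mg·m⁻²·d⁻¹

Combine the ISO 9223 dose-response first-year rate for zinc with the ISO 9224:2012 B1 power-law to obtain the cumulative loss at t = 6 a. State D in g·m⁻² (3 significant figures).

D(6) = 117 g·m⁻²

zinc: f(T) = +0.038·(T−10) [T≤10 °C] = -0.1140
  SO₂ term: 0.0129·13.5^0.44·exp(0.046·90-0.1140) = 2.272
  Sd branch = 0.0175·Sd^0.57·e^(0.008·RH+0.085·T) = 1.543 μm/a
  r_corr = 2.272 + 1.543 = 3.815 μm/a
ISO 9224: D(t) = r_corr · t^b with b = 0.813 (zinc, B1)
  D(6) = 3.815 × 6^0.813 = 3.815 × 4.292 = 16.37 μm
  Mass loss = 16.37 μm × 7.14 g/cm³ = 116.9 g·m⁻²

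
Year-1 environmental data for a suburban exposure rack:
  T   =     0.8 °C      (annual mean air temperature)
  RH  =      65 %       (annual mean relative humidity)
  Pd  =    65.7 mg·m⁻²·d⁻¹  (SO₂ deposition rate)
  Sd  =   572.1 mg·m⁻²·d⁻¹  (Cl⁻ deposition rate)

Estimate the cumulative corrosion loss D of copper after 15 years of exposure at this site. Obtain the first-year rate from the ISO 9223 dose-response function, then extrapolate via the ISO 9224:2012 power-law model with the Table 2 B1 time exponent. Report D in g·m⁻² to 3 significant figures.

copper: f(T) = +0.126·(T−10) [T≤10 °C] = -1.1592
  sulphur-dioxide contribution → 0.2285 μm/a
  chloride contribution → 0.6145 μm/a
  ⇒ r_corr(copper) = 0.843 μm/a
Long-term exponent b (ISO 9224 Table 2, B1) = 0.667
  D(15) = 0.843 × 15^0.667 = 0.843 × 6.088 = 5.132 μm
  Mass loss = 5.132 μm × 8.96 g/cm³ = 45.98 g·m⁻²

D(15) = 46.0 g·m⁻²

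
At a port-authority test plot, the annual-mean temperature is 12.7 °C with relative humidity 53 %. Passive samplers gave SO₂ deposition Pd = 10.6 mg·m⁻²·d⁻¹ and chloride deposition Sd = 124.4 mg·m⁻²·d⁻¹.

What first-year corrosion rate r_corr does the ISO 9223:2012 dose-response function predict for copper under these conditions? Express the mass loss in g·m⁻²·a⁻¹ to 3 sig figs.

copper: T>10 °C ⇒ hinge -0.080·(12.7−10) = -0.2160
  sulphur-dioxide contribution → 0.1799 μm/a
  chloride contribution → 0.4734 μm/a
  total first-year rate 0.6533 μm/a
Convert to mass loss: 0.6533 μm/a × 8.96 g/cm³ = 5.854 g·m⁻²·a⁻¹

r_corr = 5.85 g·m⁻²·a⁻¹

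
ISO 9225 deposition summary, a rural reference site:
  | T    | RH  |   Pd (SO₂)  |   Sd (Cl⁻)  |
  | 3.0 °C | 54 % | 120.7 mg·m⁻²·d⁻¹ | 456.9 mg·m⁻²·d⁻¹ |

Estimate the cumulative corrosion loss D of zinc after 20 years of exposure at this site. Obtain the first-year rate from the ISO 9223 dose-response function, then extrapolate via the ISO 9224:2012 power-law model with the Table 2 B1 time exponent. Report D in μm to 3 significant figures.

D(20) = 24.2 μm

zinc: T≤10 °C ⇒ hinge +0.038·(3.0−10) = -0.2660
  Pd branch = 0.0129·Pd^0.44·e^(0.046·RH+f) = 0.9768 μm/a
  Cl⁻ term: 0.0175·456.9^0.57·exp(0.008·54+0.085·3.0) = 1.142
  sum: 0.9768 + 1.142 → r_corr = 2.118 μm/a
ISO 9224: D(t) = r_corr · t^b with b = 0.813 (zinc, B1)
  D(20) = 2.118 × 20^0.813 = 2.118 × 11.42 = 24.2 μm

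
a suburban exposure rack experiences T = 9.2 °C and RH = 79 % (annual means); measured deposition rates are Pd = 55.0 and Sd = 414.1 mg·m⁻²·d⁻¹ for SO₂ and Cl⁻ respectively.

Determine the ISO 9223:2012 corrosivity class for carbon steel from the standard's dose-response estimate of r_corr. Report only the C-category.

C5

carbon steel: T≤10 °C ⇒ hinge +0.150·(9.2−10) = -0.1200
  Pd branch = 1.77·Pd^0.52·e^(0.02·RH+f) = 61.24 μm/a
  Sd branch = 0.102·Sd^0.62·e^(0.033·RH+0.04·T) = 83.8 μm/a
  r_corr = 61.24 + 83.8 = 145 μm/a
Category bounds: 80…200 μm/a bracket r_corr ⇒ C5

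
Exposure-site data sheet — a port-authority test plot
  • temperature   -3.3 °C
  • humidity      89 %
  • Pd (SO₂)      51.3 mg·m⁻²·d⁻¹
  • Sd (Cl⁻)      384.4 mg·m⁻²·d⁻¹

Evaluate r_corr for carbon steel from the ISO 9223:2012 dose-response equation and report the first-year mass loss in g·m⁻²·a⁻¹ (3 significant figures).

carbon steel: f(T) = +0.150·(T−10) [T≤10 °C] = -1.9950
  Pd branch = 1.77·Pd^0.52·e^(0.02·RH+f) = 11.06 μm/a
  Sd branch = 0.102·Sd^0.62·e^(0.033·RH+0.04·T) = 67.51 μm/a
  r_corr = 11.06 + 67.51 = 78.57 μm/a
Convert to mass loss: 78.57 μm/a × 7.85 g/cm³ = 616.8 g·m⁻²·a⁻¹

r_corr = 617 g·m⁻²·a⁻¹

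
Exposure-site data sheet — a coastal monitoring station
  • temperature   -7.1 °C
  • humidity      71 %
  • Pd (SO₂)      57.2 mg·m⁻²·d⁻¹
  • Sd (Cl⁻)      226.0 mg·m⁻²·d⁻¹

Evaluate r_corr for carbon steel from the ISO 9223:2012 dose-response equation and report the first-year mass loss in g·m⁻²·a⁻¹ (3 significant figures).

carbon steel: T≤10 °C ⇒ hinge +0.150·(-7.1−10) = -2.5650
  Pd branch = 1.77·Pd^0.52·e^(0.02·RH+f) = 4.619 μm/a
  Cl⁻ term: 0.102·226.0^0.62·exp(0.033·71+0.04·-7.1) = 23.03
  r_corr = 4.619 + 23.03 = 27.65 μm/a
Convert to mass loss: 27.65 μm/a × 7.85 g/cm³ = 217.1 g·m⁻²·a⁻¹

r_corr = 217 g·m⁻²·a⁻¹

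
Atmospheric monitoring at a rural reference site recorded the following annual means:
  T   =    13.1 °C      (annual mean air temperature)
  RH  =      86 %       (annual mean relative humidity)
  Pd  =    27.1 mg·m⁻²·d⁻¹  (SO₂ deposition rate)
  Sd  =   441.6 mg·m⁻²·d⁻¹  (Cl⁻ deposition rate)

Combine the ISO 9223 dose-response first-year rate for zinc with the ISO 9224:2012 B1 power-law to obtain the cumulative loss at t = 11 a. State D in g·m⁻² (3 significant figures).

zinc: temperature factor f = -0.071·(3.1) = -0.2201
  Pd branch = 0.0129·Pd^0.44·e^(0.046·RH+f) = 2.31 μm/a
  Cl⁻ term: 0.0175·441.6^0.57·exp(0.008·86+0.085·13.1) = 3.413
  r_corr = 2.31 + 3.413 = 5.722 μm/a
Long-term exponent b (ISO 9224 Table 2, B1) = 0.813
  D(11) = 5.722 × 11^0.813 = 5.722 × 7.025 = 40.2 μm
  Mass loss = 40.2 μm × 7.14 g/cm³ = 287 g·m⁻²

D(11) = 287 g·m⁻²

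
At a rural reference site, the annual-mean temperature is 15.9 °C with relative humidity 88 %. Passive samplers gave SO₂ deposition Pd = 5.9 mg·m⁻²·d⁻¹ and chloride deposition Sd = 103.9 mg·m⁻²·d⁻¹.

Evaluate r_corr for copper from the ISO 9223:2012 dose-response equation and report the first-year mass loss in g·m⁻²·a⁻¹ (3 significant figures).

r_corr = 25.1 g·m⁻²·a⁻¹

copper: temperature factor f = -0.080·(5.9) = -0.4720
  sulphur-dioxide contribution → 0.9431 μm/a
  chloride contribution → 1.86 μm/a
  total first-year rate 2.803 μm/a
Convert to mass loss: 2.803 μm/a × 8.96 g/cm³ = 25.11 g·m⁻²·a⁻¹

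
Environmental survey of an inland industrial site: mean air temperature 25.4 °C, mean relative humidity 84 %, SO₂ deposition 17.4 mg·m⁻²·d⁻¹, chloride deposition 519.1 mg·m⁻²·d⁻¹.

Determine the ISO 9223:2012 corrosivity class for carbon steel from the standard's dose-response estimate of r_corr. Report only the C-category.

CX

carbon steel: f(T) = -0.054·(T−10) [T>10 °C] = -0.8316
  Pd branch = 1.77·Pd^0.52·e^(0.02·RH+f) = 18.26 μm/a
  Sd branch = 0.102·Sd^0.62·e^(0.033·RH+0.04·T) = 217.4 μm/a
  sum: 18.26 + 217.4 → r_corr = 235.6 μm/a
ISO 9223 Table 2 (carbon steel): 200 < 236 ≤ 700 μm/a ⇒ CX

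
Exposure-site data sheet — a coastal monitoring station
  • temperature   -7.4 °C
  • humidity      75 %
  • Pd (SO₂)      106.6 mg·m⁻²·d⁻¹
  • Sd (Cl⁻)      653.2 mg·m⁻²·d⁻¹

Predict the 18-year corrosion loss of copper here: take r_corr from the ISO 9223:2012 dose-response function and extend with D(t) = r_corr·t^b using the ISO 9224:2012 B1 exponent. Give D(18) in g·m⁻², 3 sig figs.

D(18) = 47.9 g·m⁻²

copper: T≤10 °C ⇒ hinge +0.126·(-7.4−10) = -2.1924
  Pd branch = 0.0053·Pd^0.26·e^(0.059·RH+f) = 0.1664 μm/a
  Cl⁻ term: 0.01025·653.2^0.27·exp(0.036·75+0.049·-7.4) = 0.6108
  r_corr = 0.1664 + 0.6108 = 0.7772 μm/a
Long-term exponent b (ISO 9224 Table 2, B1) = 0.667
  D(18) = 0.7772 × 18^0.667 = 0.7772 × 6.875 = 5.343 μm
  Mass loss = 5.343 μm × 8.96 g/cm³ = 47.87 g·m⁻²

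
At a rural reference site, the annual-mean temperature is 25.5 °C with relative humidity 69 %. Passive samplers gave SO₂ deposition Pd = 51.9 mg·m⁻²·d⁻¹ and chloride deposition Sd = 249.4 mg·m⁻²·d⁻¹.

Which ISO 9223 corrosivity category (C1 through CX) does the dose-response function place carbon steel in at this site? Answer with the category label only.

C5

carbon steel: T>10 °C ⇒ hinge -0.054·(25.5−10) = -0.8370
  Pd branch = 1.77·Pd^0.52·e^(0.02·RH+f) = 23.75 μm/a
  Cl⁻ term: 0.102·249.4^0.62·exp(0.033·69+0.04·25.5) = 84.44
  r_corr = 23.75 + 84.44 = 108.2 μm/a
ISO 9223 Table 2 (carbon steel): 80 < 108 ≤ 200 μm/a ⇒ C5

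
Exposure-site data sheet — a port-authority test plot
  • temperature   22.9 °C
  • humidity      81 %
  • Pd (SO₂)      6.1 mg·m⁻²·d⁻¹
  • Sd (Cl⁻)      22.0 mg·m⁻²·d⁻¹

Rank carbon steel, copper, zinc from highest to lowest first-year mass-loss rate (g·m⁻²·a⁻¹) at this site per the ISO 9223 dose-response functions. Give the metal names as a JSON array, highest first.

["carbon steel", "copper", "zinc"]

carbon steel: T>10 °C ⇒ hinge -0.054·(22.9−10) = -0.6966
  Pd branch = 1.77·Pd^0.52·e^(0.02·RH+f) = 11.41 μm/a
  Sd branch = 0.102·Sd^0.62·e^(0.033·RH+0.04·T) = 25.09 μm/a
  r_corr = 11.41 + 25.09 = 36.51 μm/a
  mass loss = 36.51 μm/a × 7.85 g/cm³ = 286.6 g·m⁻²·a⁻¹
copper: temperature factor f = -0.080·(12.9) = -1.0320
  Pd branch = 0.0053·Pd^0.26·e^(0.059·RH+f) = 0.3596 μm/a
  Cl⁻ term: 0.01025·22.0^0.27·exp(0.036·81+0.049·22.9) = 1.339
  sum: 0.3596 + 1.339 → r_corr = 1.699 μm/a
  mass loss = 1.699 μm/a × 8.96 g/cm³ = 15.22 g·m⁻²·a⁻¹
zinc: T>10 °C ⇒ hinge -0.071·(22.9−10) = -0.9159
  SO₂ term: 0.0129·6.1^0.44·exp(0.046·81-0.9159) = 0.4748
  Sd branch = 0.0175·Sd^0.57·e^(0.008·RH+0.085·T) = 1.365 μm/a
  r_corr = 0.4748 + 1.365 = 1.839 μm/a
  mass loss = 1.839 μm/a × 7.14 g/cm³ = 13.13 g·m⁻²·a⁻¹
Ordering by g·m⁻²·a⁻¹: carbon steel (287) > copper (15.2) > zinc (13.1)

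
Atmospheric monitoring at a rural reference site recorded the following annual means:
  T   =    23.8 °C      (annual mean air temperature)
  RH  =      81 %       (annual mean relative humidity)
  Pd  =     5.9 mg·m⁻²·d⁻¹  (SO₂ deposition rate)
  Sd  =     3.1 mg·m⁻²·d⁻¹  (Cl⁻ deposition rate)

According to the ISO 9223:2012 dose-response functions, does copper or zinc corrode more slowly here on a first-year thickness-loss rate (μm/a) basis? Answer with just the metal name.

copper: T>10 °C ⇒ hinge -0.080·(23.8−10) = -1.1040
  Pd branch = 0.0053·Pd^0.26·e^(0.059·RH+f) = 0.3317 μm/a
  Sd branch = 0.01025·Sd^0.27·e^(0.036·RH+0.049·T) = 0.8246 μm/a
  r_corr = 0.3317 + 0.8246 = 1.156 μm/a
zinc: f(T) = -0.071·(T−10) [T>10 °C] = -0.9798
  Pd branch = 0.0129·Pd^0.44·e^(0.046·RH+f) = 0.439 μm/a
  Sd branch = 0.0175·Sd^0.57·e^(0.008·RH+0.085·T) = 0.4821 μm/a
  r_corr = 0.439 + 0.4821 = 0.921 μm/a
Ordering by μm/a: copper (1.16) > zinc (0.921)

zinc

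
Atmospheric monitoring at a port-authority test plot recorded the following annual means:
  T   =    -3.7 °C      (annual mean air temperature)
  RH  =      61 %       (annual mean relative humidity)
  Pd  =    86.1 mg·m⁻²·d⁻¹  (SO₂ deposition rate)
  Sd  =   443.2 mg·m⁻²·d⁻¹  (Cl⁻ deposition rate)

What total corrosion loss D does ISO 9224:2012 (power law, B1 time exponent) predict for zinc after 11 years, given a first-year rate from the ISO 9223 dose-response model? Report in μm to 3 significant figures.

D(11) = 11.0 μm

zinc: f(T) = +0.038·(T−10) [T≤10 °C] = -0.5206
  SO₂ term: 0.0129·86.1^0.44·exp(0.046·61-0.5206) = 0.9006
  Cl⁻ term: 0.0175·443.2^0.57·exp(0.008·61+0.085·-3.7) = 0.6714
  sum: 0.9006 + 0.6714 → r_corr = 1.572 μm/a
ISO 9224: D(t) = r_corr · t^b with b = 0.813 (zinc, B1)
  D(11) = 1.572 × 11^0.813 = 1.572 × 7.025 = 11.04 μm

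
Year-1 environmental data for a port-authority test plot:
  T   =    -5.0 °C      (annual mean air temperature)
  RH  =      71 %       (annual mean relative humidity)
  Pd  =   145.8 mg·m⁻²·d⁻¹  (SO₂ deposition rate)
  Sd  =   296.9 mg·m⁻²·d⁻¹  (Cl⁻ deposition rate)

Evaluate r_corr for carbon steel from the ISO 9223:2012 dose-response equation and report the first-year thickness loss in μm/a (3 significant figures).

r_corr = 40.0 μm/a

carbon steel: temperature factor f = +0.150·(-15.0) = -2.2500
  SO₂ term: 1.77·145.8^0.52·exp(0.02·71-2.2500) = 10.3
  Cl⁻ term: 0.102·296.9^0.62·exp(0.033·71+0.04·-5.0) = 29.67
  r_corr = 10.3 + 29.67 = 39.97 μm/a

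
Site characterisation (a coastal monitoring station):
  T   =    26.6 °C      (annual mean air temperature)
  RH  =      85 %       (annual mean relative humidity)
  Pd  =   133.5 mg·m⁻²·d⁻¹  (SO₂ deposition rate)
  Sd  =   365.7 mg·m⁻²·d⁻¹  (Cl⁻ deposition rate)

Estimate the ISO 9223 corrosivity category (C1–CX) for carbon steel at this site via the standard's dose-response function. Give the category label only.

carbon steel: f(T) = -0.054·(T−10) [T>10 °C] = -0.8964
  Pd branch = 1.77·Pd^0.52·e^(0.02·RH+f) = 50.38 μm/a
  Sd branch = 0.102·Sd^0.62·e^(0.033·RH+0.04·T) = 189.7 μm/a
  r_corr = 50.38 + 189.7 = 240.1 μm/a
240 μm/a falls in (200, 700] for carbon steel → category CX

CX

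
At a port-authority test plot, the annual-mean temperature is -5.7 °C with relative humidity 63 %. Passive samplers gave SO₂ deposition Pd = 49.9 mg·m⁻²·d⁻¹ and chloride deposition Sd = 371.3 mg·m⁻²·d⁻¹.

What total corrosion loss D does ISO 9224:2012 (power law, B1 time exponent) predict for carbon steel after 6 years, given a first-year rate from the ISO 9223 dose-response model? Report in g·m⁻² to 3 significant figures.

carbon steel: temperature factor f = +0.150·(-15.7) = -2.3550
  SO₂ term: 1.77·49.9^0.52·exp(0.02·63-2.3550) = 4.523
  Sd branch = 0.102·Sd^0.62·e^(0.033·RH+0.04·T) = 25.45 μm/a
  sum: 4.523 + 25.45 → r_corr = 29.97 μm/a
ISO 9224: D(t) = r_corr · t^b with b = 0.523 (carbon steel, B1)
  D(6) = 29.97 × 6^0.523 = 29.97 × 2.553 = 76.51 μm
  Mass loss = 76.51 μm × 7.85 g/cm³ = 600.6 g·m⁻²

D(6) = 601 g·m⁻²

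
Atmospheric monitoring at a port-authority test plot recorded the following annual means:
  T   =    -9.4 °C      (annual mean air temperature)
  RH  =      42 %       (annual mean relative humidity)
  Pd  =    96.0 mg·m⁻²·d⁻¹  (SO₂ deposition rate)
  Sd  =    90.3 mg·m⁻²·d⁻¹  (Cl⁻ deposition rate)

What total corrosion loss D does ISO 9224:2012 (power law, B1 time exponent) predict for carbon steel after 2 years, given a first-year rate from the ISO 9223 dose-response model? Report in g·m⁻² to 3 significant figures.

D(2) = 78.6 g·m⁻²

carbon steel: temperature factor f = +0.150·(-19.4) = -2.9100
  sulphur-dioxide contribution → 2.398 μm/a
  chloride contribution → 4.568 μm/a
  ⇒ r_corr(carbon steel) = 6.966 μm/a
ISO 9224: D(t) = r_corr · t^b with b = 0.523 (carbon steel, B1)
  D(2) = 6.966 × 2^0.523 = 6.966 × 1.437 = 10.01 μm
  Mass loss = 10.01 μm × 7.85 g/cm³ = 78.58 g·m⁻²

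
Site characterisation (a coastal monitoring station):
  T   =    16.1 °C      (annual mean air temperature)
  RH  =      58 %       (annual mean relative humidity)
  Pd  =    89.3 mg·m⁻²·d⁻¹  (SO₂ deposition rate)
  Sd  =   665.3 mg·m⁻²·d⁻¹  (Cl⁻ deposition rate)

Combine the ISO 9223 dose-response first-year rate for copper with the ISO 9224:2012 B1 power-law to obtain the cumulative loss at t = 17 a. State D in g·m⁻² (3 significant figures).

D(17) = 81.4 g·m⁻²

copper: T>10 °C ⇒ hinge -0.080·(16.1−10) = -0.4880
  sulphur-dioxide contribution → 0.3204 μm/a
  chloride contribution → 1.053 μm/a
  total first-year rate 1.373 μm/a
Power-law: D(17) = r_corr · 17^0.667
  D(17) = 1.373 × 17^0.667 = 1.373 × 6.618 = 9.088 μm
  Mass loss = 9.088 μm × 8.96 g/cm³ = 81.43 g·m⁻²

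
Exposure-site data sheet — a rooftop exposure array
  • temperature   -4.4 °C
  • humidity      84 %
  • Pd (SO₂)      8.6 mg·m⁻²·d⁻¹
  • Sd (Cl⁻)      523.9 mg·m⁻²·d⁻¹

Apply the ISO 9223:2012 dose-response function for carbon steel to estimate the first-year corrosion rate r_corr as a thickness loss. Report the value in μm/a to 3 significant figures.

r_corr = 69.7 μm/a

carbon steel: f(T) = +0.150·(T−10) [T≤10 °C] = -2.1600
  sulphur-dioxide contribution → 3.353 μm/a
  chloride contribution → 66.37 μm/a
  ⇒ r_corr(carbon steel) = 69.72 μm/a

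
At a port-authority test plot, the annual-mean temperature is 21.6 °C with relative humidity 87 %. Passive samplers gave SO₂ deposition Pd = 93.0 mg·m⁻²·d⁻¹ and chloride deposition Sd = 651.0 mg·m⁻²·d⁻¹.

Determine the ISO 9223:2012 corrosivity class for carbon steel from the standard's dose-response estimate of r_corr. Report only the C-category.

CX

carbon steel: T>10 °C ⇒ hinge -0.054·(21.6−10) = -0.6264
  Pd branch = 1.77·Pd^0.52·e^(0.02·RH+f) = 56.91 μm/a
  Cl⁻ term: 0.102·651.0^0.62·exp(0.033·87+0.04·21.6) = 237.2
  sum: 56.91 + 237.2 → r_corr = 294.1 μm/a
Category bounds: 200…700 μm/a bracket r_corr ⇒ CX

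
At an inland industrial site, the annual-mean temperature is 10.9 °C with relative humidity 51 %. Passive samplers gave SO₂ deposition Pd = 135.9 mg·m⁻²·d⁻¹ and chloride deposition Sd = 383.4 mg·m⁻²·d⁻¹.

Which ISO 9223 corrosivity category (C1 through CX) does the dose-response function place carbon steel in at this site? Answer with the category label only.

C5

carbon steel: T>10 °C ⇒ hinge -0.054·(10.9−10) = -0.0486
  Pd branch = 1.77·Pd^0.52·e^(0.02·RH+f) = 60.13 μm/a
  Sd branch = 0.102·Sd^0.62·e^(0.033·RH+0.04·T) = 33.94 μm/a
  r_corr = 60.13 + 33.94 = 94.08 μm/a
Category bounds: 80…200 μm/a bracket r_corr ⇒ C5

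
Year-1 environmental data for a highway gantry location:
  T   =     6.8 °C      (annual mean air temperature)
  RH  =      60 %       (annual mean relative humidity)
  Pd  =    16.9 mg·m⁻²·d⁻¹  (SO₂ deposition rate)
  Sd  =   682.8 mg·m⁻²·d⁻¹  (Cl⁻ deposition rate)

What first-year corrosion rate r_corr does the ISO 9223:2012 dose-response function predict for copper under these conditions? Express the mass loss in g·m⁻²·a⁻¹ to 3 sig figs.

copper: temperature factor f = +0.126·(-3.2) = -0.4032
  Pd branch = 0.0053·Pd^0.26·e^(0.059·RH+f) = 0.2546 μm/a
  Sd branch = 0.01025·Sd^0.27·e^(0.036·RH+0.049·T) = 0.7224 μm/a
  sum: 0.2546 + 0.7224 → r_corr = 0.977 μm/a
Convert to mass loss: 0.977 μm/a × 8.96 g/cm³ = 8.754 g·m⁻²·a⁻¹

r_corr = 8.75 g·m⁻²·a⁻¹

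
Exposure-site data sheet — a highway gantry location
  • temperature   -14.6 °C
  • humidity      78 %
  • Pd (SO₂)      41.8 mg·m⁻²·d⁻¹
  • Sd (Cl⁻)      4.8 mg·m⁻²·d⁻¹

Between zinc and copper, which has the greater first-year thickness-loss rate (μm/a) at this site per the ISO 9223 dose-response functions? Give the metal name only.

zinc: f(T) = +0.038·(T−10) [T≤10 °C] = -0.9348
  Pd branch = 0.0129·Pd^0.44·e^(0.046·RH+f) = 0.9466 μm/a
  Sd branch = 0.0175·Sd^0.57·e^(0.008·RH+0.085·T) = 0.02309 μm/a
  sum: 0.9466 + 0.02309 → r_corr = 0.9697 μm/a
copper: f(T) = +0.126·(T−10) [T≤10 °C] = -3.0996
  Pd branch = 0.0053·Pd^0.26·e^(0.059·RH+f) = 0.06284 μm/a
  Cl⁻ term: 0.01025·4.8^0.27·exp(0.036·78+0.049·-14.6) = 0.1269
  sum: 0.06284 + 0.1269 → r_corr = 0.1897 μm/a
Ordering by μm/a: zinc (0.97) > copper (0.19)

zinc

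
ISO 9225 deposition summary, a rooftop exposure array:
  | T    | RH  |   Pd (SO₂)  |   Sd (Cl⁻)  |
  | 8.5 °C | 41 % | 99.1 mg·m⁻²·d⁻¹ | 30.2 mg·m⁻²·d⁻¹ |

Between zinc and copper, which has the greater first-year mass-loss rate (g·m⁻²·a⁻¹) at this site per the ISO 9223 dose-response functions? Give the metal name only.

zinc

zinc: T≤10 °C ⇒ hinge +0.038·(8.5−10) = -0.0570
  sulphur-dioxide contribution → 0.607 μm/a
  chloride contribution → 0.349 μm/a
  total first-year rate 0.956 μm/a
  mass loss = 0.956 μm/a × 7.14 g/cm³ = 6.826 g·m⁻²·a⁻¹
copper: temperature factor f = +0.126·(-1.5) = -0.1890
  sulphur-dioxide contribution → 0.1628 μm/a
  chloride contribution → 0.1707 μm/a
  ⇒ r_corr(copper) = 0.3335 μm/a
  mass loss = 0.3335 μm/a × 8.96 g/cm³ = 2.988 g·m⁻²·a⁻¹
Ordering by g·m⁻²·a⁻¹: zinc (6.83) > copper (2.99)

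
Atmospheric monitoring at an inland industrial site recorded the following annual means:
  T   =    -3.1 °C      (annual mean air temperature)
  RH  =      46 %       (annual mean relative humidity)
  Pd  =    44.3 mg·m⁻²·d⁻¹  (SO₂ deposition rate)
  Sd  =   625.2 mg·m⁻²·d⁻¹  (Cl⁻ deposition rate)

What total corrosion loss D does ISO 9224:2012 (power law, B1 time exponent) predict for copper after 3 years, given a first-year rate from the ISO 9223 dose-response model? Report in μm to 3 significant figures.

D(3) = 0.631 μm

copper: temperature factor f = +0.126·(-13.1) = -1.6506
  SO₂ term: 0.0053·44.3^0.26·exp(0.059·46-1.6506) = 0.04113
  Cl⁻ term: 0.01025·625.2^0.27·exp(0.036·46+0.049·-3.1) = 0.2623
  r_corr = 0.04113 + 0.2623 = 0.3035 μm/a
Power-law: D(3) = r_corr · 3^0.667
  D(3) = 0.3035 × 3^0.667 = 0.3035 × 2.081 = 0.6315 μm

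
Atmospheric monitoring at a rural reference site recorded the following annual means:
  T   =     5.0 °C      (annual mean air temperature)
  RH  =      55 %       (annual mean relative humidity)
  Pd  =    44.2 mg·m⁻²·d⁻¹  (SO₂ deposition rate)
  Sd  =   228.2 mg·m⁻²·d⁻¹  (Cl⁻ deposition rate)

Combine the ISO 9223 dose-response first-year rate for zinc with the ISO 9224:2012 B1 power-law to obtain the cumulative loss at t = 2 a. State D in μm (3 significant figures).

zinc: f(T) = +0.038·(T−10) [T≤10 °C] = -0.1900
  SO₂ term: 0.0129·44.2^0.44·exp(0.046·55-0.1900) = 0.7093
  Sd branch = 0.0175·Sd^0.57·e^(0.008·RH+0.085·T) = 0.9182 μm/a
  r_corr = 0.7093 + 0.9182 = 1.628 μm/a
Long-term exponent b (ISO 9224 Table 2, B1) = 0.813
  D(2) = 1.628 × 2^0.813 = 1.628 × 1.757 = 2.859 μm

D(2) = 2.86 μm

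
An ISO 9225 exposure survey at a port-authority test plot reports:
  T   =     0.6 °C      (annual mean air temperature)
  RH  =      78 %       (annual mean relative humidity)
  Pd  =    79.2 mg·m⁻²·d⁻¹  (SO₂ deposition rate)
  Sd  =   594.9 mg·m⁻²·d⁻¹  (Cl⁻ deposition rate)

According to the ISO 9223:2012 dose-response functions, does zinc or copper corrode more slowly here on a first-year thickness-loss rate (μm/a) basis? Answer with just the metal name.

zinc: f(T) = +0.038·(T−10) [T≤10 °C] = -0.3572
  Pd branch = 0.0129·Pd^0.44·e^(0.046·RH+f) = 2.234 μm/a
  Cl⁻ term: 0.0175·594.9^0.57·exp(0.008·78+0.085·0.6) = 1.311
  r_corr = 2.234 + 1.311 = 3.545 μm/a
copper: f(T) = +0.126·(T−10) [T≤10 °C] = -1.1844
  Pd branch = 0.0053·Pd^0.26·e^(0.059·RH+f) = 0.5037 μm/a
  Sd branch = 0.01025·Sd^0.27·e^(0.036·RH+0.049·T) = 0.982 μm/a
  sum: 0.5037 + 0.982 → r_corr = 1.486 μm/a
Ordering by μm/a: zinc (3.55) > copper (1.49)

copper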